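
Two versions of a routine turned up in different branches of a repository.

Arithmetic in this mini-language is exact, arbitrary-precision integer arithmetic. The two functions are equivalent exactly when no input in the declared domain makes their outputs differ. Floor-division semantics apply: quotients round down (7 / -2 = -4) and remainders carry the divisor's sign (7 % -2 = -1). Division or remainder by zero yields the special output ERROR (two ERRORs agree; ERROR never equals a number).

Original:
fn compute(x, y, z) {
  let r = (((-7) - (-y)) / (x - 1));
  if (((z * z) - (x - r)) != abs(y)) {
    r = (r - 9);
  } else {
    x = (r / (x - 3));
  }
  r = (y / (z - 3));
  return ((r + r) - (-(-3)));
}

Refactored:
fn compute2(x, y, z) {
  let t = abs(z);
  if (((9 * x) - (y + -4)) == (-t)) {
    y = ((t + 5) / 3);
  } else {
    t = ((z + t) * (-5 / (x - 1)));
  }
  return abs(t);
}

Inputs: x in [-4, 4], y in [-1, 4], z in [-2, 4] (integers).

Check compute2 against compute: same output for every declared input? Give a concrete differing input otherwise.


Try x=-4, y=-1, z=-2.
compute: r := 1 | (((z * z) - (x - r)) != abs(y)): true | r := -8 | r := 0 | result -3
compute2: t := 2 | (((9 * x) - (y + -4)) == (-t)): false | t := 0 | result 0
-3 against 0: the behavior changed.
verdict: not equivalent; witness: x=-4, y=-1, z=-2


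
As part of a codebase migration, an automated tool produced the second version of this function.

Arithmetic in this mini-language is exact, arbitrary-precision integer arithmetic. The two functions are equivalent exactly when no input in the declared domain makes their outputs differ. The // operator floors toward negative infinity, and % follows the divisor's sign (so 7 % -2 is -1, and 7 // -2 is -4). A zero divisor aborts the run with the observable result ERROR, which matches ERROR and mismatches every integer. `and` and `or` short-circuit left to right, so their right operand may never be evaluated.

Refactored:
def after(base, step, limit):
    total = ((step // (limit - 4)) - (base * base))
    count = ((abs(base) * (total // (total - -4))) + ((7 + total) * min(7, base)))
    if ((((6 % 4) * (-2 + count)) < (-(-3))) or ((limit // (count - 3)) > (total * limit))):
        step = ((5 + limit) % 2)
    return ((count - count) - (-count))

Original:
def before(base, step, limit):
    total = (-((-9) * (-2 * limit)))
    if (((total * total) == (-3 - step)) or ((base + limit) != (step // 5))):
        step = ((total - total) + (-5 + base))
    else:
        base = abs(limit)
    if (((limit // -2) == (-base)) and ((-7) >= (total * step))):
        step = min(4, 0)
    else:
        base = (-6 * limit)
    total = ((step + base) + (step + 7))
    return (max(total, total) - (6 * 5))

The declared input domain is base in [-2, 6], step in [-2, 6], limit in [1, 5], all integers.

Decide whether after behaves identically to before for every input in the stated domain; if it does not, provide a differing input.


There is a counterexample at base=-2, step=-2, limit=1: -33 on one side, ERROR on the other.
before: total = -18; (((total * total) == (-3 - step)) or ((base + limit) != (step // 5))) -> false; base = 1; (((limit // -2) == (-base)) and ((-7) >= (total * step))) -> false; base = -6; total = -3; return -33
after: total = -4; division by zero -> ERROR
verdict: not equivalent; witness: base=-2, step=-2, limit=1


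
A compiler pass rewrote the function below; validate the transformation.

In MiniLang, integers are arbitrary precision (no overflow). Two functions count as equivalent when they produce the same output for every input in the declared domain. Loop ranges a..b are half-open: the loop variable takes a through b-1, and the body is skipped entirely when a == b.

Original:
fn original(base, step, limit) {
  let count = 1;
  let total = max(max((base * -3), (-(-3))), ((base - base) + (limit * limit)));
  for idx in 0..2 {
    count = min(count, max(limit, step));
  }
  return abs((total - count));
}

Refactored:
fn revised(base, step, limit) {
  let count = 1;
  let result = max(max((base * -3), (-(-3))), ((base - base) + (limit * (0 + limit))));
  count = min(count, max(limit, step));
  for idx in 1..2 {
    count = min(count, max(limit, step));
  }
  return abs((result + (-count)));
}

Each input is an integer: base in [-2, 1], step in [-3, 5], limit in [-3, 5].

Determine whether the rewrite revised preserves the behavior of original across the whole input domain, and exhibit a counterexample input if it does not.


Equivalent — the differences include arithmetic usage differs, and min/max/abs usage differs, and statement counts differ, and local variable names differ, and constant usage differs, and loop structure differs, yet no declared input distinguishes the two.
One worked example (base=0, step=0, limit=-1) — original: count=1, then total=3, then (idx=0), then count=0, then (idx=1), then count=0, then returns 3; revised: count=1, then result=3, then count=0, then (idx=1), then count=0, then returns 3; agreement on 3.
An exhaustive pass over the 324 declared inputs shows identical outputs.
verdict: equivalent


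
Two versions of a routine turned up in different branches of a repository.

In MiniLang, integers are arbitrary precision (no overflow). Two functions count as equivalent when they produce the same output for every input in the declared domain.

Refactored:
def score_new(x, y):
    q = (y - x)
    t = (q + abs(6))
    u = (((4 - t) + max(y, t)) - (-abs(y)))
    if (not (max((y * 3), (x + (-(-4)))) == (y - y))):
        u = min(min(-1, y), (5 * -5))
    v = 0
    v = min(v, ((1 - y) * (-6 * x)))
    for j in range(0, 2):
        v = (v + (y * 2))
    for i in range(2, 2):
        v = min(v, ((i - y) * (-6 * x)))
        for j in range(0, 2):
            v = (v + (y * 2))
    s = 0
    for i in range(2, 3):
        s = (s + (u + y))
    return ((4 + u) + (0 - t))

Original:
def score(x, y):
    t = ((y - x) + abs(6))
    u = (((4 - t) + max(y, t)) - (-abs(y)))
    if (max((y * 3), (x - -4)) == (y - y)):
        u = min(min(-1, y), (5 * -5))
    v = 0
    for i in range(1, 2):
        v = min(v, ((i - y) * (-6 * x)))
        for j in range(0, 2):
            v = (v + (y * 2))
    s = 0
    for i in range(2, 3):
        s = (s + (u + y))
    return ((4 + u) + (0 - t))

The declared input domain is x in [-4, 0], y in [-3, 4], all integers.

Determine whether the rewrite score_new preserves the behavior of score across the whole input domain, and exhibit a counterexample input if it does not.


Evaluate both at x=-4, y=-3.
score: t becomes 7; next u becomes 7; next (max((y * 3), (x - -4)) == (y - y)) evaluates to true; next u becomes -25; next v becomes 0; next at i=1:; next v becomes 0; next at j=0:; next v becomes -6; next at j=1:; next v becomes -12; next s becomes 0; next at i=2:; next s becomes -28; next final value -28
score_new: q becomes 1; next t becomes 7; next u becomes 7; next (not (max((y * 3), (x + (-(-4)))) == (y - y))) evaluates to false; next v becomes 0; next v becomes 0; next at j=0:; next v becomes -6; next at j=1:; next v becomes -12; next i never enters its loop body; next s becomes 0; next at i=2:; next s becomes 4; next final value 4
-28 != 4, so the rewrite changes behavior.
verdict: not equivalent; witness: x=-4, y=-3


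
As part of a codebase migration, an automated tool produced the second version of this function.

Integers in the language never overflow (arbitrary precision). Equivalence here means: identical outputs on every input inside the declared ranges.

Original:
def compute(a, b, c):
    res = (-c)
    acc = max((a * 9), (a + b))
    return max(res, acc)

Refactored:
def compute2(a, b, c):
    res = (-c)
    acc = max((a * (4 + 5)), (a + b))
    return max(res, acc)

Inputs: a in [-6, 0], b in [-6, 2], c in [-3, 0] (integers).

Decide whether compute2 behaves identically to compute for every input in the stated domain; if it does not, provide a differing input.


The two versions differ — the changes include constant usage differs; also arithmetic usage differs.
As a probe, take a=-6, b=2, c=-2: compute runs res becomes 2; next acc becomes -4; next final value 2; compute2 runs res becomes 2; next acc becomes -4; next final value 2; both end at 2.
Across all 252 domain points the two functions coincide.
verdict: equivalent


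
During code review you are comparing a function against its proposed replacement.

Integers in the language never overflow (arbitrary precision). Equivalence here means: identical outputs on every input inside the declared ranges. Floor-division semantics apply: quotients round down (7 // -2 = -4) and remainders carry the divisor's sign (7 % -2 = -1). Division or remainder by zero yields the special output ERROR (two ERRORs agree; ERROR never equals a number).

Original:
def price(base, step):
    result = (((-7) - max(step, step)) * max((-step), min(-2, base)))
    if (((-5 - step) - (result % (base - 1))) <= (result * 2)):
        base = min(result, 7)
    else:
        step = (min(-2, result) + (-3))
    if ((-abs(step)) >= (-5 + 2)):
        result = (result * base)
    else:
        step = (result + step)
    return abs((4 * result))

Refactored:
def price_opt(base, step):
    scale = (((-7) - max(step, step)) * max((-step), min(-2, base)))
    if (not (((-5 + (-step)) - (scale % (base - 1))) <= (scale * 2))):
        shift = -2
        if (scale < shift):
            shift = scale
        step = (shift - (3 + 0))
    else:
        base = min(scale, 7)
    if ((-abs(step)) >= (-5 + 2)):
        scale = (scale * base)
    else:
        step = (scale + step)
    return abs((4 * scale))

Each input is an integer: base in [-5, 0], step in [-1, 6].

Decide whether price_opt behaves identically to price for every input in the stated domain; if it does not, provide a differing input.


Comparing the listings, the differences include: arithmetic usage differs; and min/max/abs usage differs; and comparison usage differs; and local variable names differ; and statement counts differ; and constant usage differs; and branching structure differs; and boolean connective usage differs.
One worked example (base=-4, step=-1) — price: result becomes -6; next (((-5 - step) - (result % (base - 1))) <= (result * 2)) evaluates to false; next step becomes -9; next ((-abs(step)) >= (-5 + 2)) evaluates to false; next step becomes -15; next final value 24; price_opt: scale becomes -6; next (not (((-5 + (-step)) - (scale % (base - 1))) <= (scale * 2))) evaluates to true; next shift becomes -2; next (scale < shift) evaluates to true; next shift becomes -6; next step becomes -9; next ((-abs(step)) >= (-5 + 2)) evaluates to false; next step becomes -15; next final value 24; agreement on 24.
Checked all 48 inputs in the declared domain: the outputs agree on every one.
verdict: equivalent


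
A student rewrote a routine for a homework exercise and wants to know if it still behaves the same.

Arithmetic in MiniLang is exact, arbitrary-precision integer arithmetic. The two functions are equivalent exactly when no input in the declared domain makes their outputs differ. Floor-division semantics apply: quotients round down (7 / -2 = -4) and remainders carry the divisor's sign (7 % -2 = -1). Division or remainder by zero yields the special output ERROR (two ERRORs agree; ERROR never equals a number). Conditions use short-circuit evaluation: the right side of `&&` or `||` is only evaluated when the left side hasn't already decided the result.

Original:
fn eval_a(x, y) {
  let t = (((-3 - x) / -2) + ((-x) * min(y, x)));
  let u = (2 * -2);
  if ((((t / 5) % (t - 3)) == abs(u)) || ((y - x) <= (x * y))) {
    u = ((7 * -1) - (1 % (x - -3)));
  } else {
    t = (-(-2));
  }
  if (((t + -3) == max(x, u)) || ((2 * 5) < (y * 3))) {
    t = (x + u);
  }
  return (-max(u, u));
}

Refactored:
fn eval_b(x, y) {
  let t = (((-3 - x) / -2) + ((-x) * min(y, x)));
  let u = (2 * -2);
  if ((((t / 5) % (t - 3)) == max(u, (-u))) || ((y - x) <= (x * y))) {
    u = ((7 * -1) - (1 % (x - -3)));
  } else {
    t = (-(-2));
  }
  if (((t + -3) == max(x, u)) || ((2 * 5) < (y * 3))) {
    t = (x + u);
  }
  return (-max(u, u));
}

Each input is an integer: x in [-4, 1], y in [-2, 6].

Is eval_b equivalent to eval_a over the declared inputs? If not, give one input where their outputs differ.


Comparing the listings, the differences include: min/max/abs usage differs.
Spot check at x=1, y=-2 — eval_a: t=4, then u=-4, then ((((t / 5) % (t - 3)) == abs(u)) || ((y - x) <= (x * y))) is true, then u=-8, then (((t + -3) == max(x, u)) || ((2 * 5) < (y * 3))) is true, then t=-7, then returns 8. eval_b: t=4, then u=-4, then ((((t / 5) % (t - 3)) == max(u, (-u))) || ((y - x) <= (x * y))) is true, then u=-8, then (((t + -3) == max(x, u)) || ((2 * 5) < (y * 3))) is true, then t=-7, then returns 8. Both give 8.
Across all 54 domain points the two functions coincide.
verdict: equivalent


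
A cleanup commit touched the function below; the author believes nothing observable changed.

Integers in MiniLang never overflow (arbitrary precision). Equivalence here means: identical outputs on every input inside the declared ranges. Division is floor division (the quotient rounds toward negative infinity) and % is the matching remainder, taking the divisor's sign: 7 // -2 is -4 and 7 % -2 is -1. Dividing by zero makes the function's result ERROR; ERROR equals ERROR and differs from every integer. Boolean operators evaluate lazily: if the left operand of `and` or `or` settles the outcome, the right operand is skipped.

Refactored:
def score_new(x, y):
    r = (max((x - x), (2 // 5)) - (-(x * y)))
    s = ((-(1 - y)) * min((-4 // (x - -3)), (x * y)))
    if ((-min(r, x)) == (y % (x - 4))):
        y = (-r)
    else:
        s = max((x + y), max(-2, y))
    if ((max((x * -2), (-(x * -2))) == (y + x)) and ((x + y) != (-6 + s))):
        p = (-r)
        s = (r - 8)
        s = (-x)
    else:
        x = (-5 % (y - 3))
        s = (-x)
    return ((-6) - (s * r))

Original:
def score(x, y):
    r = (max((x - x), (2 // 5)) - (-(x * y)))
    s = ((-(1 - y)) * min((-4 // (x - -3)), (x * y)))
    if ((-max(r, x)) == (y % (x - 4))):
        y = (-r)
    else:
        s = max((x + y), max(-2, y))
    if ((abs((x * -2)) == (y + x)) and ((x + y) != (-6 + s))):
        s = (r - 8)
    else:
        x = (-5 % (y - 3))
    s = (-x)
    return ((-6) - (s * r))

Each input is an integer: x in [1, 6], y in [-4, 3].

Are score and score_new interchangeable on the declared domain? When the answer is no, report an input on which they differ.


The rewrite breaks on x=1, y=-4, where the results are -6 and 14.
score: r = -4; s = 20; ((-max(r, x)) == (y % (x - 4))) -> true; y = 4; ((abs((x * -2)) == (y + x)) and ((x + y) != (-6 + s))) -> false; x = 0; s = 0; return -6
score_new: r = -4; s = 20; ((-min(r, x)) == (y % (x - 4))) -> false; s = -2; ((max((x * -2), (-(x * -2))) == (y + x)) and ((x + y) != (-6 + s))) -> false; x = -5; s = 5; return 14
verdict: not equivalent; witness: x=1, y=-4


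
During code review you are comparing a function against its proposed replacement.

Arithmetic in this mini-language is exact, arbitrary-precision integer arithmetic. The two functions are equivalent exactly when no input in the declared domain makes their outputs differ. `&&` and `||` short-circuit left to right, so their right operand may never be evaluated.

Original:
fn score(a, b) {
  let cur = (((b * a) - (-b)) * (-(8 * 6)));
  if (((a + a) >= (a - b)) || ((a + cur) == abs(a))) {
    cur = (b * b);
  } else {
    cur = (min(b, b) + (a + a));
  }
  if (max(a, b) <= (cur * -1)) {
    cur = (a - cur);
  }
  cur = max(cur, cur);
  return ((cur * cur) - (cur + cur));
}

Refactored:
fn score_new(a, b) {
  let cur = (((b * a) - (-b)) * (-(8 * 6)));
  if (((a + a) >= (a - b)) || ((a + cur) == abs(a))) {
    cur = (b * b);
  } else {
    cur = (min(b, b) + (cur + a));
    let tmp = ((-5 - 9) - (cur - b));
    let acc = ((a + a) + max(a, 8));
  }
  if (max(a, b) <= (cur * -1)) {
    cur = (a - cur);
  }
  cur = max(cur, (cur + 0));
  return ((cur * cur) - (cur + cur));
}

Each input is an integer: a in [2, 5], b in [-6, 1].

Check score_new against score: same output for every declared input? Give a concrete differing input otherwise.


Try a=2, b=-6.
score: cur = 864; (((a + a) >= (a - b)) || ((a + cur) == abs(a))) -> false; cur = -2; (max(a, b) <= (cur * -1)) -> true; cur = 4; cur = 4; return 8
score_new: cur = 864; (((a + a) >= (a - b)) || ((a + cur) == abs(a))) -> false; cur = 860; tmp = -880; acc = 12; (max(a, b) <= (cur * -1)) -> false; cur = 860; return 737880
8 and 737880 differ, so these are not the same function on this domain.
verdict: not equivalent; witness: a=2, b=-6


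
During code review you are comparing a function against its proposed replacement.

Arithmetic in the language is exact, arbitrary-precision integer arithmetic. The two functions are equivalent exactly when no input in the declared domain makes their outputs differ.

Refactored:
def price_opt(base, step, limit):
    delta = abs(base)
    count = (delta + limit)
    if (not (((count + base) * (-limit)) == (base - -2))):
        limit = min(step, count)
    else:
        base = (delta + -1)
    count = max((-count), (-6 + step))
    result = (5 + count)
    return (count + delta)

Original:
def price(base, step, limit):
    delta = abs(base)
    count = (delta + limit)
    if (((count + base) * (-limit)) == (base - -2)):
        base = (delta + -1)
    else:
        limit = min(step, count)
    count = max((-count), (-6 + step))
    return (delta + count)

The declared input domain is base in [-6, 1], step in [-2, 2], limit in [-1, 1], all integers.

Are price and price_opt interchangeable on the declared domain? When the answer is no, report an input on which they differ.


Differences: local variable names differ, and statement counts differ, and boolean connective usage differs, and constant usage differs, and arithmetic usage differs — yet all 120 inputs agree.
verdict: equivalent


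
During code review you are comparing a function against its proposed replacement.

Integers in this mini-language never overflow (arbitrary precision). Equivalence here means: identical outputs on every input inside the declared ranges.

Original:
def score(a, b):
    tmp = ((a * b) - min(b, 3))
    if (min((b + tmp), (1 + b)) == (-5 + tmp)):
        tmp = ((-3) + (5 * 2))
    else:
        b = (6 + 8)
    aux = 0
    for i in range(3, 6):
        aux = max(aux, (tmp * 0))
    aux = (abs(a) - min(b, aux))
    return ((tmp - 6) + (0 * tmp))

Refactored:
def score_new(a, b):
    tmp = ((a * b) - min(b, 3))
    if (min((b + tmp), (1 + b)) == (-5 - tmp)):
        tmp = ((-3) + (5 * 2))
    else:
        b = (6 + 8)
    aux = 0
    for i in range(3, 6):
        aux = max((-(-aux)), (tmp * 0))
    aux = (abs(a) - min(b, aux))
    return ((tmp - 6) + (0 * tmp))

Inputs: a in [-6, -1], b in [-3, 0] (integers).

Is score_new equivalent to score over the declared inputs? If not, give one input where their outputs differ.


The rewrite breaks on a=-4, b=-1, where the results are 1 and -1.
score: tmp becomes 5; next (min((b + tmp), (1 + b)) == (-5 + tmp)) evaluates to true; next tmp becomes 7; next aux becomes 0; next at i=3:; next aux becomes 0; next at i=4:; next aux becomes 0; next at i=5:; next aux becomes 0; next aux becomes 5; next final value 1
score_new: tmp becomes 5; next (min((b + tmp), (1 + b)) == (-5 - tmp)) evaluates to false; next b becomes 14; next aux becomes 0; next at i=3:; next aux becomes 0; next at i=4:; next aux becomes 0; next at i=5:; next aux becomes 0; next aux becomes 4; next final value -1
verdict: not equivalent; witness: a=-4, b=-1


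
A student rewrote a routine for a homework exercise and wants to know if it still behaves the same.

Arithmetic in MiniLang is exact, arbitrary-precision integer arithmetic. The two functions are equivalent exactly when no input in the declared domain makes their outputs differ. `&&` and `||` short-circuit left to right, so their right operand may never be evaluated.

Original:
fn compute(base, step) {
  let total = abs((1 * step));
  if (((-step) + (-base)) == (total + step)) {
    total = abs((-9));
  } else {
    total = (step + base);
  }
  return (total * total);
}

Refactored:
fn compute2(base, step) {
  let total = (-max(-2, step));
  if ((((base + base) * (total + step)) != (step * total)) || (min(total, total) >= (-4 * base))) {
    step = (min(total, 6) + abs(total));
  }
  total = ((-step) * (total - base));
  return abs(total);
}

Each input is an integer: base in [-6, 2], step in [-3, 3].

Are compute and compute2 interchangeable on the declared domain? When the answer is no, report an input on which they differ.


On input base=-6, step=-3, compute returns 81 while compute2 returns 32.
verdict: not equivalent; witness: base=-6, step=-3


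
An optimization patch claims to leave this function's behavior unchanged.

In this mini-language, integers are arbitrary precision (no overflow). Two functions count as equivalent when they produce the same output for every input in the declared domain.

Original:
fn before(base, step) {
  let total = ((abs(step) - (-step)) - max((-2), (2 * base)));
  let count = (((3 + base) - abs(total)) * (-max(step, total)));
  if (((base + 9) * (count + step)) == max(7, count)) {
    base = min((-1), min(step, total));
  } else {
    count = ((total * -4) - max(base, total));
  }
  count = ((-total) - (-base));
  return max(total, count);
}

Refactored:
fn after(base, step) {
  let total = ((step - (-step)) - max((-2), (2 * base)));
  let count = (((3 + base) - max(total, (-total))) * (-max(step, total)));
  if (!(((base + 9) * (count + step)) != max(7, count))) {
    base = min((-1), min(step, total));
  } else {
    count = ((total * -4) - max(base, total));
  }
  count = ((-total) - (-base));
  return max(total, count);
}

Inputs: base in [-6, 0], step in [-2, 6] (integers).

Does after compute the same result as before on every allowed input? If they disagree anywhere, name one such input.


Input base=-6, step=-2: 2 from before versus -2 from after.
verdict: not equivalent; witness: base=-6, step=-2


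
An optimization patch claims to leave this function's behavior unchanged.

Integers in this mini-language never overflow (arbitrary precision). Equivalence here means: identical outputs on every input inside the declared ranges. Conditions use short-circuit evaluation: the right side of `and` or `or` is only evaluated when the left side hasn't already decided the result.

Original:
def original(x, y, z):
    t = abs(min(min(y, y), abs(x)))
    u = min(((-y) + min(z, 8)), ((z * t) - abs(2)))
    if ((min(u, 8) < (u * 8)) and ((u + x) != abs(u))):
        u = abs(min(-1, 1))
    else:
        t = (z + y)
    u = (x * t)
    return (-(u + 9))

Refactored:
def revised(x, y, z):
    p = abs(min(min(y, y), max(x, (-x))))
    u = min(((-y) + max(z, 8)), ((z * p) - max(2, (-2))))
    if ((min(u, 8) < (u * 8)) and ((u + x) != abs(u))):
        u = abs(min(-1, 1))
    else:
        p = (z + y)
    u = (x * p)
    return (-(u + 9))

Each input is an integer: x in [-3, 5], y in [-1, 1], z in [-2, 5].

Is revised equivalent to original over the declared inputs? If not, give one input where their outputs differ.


The edit looks behavioral (`min(z, 8)` became `max(z, 8)`), but over these ranges it never changes the outcome; all 216 inputs agree.
verdict: equivalent


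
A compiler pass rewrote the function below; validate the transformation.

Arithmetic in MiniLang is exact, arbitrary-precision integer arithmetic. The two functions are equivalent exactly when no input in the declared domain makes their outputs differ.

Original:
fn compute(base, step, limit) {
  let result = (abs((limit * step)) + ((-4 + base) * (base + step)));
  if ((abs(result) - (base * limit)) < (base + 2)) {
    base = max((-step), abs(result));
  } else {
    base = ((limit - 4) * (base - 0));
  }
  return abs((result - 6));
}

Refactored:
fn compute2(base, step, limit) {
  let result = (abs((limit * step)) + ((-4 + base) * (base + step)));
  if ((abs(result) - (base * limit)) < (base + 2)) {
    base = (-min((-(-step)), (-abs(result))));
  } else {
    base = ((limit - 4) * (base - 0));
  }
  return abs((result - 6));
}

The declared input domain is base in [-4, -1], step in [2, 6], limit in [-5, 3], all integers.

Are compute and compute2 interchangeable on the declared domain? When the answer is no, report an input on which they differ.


Equivalent — the differences include min/max/abs usage differs, yet no declared input distinguishes the two.
One worked example (base=-1, step=3, limit=-2) — compute: result=-4, then ((abs(result) - (base * limit)) < (base + 2)) is false, then base=6, then returns 10; compute2: result=-4, then ((abs(result) - (base * limit)) < (base + 2)) is false, then base=6, then returns 10; agreement on 10.
Checked all 180 inputs in the declared domain: the outputs agree on every one.
verdict: equivalent


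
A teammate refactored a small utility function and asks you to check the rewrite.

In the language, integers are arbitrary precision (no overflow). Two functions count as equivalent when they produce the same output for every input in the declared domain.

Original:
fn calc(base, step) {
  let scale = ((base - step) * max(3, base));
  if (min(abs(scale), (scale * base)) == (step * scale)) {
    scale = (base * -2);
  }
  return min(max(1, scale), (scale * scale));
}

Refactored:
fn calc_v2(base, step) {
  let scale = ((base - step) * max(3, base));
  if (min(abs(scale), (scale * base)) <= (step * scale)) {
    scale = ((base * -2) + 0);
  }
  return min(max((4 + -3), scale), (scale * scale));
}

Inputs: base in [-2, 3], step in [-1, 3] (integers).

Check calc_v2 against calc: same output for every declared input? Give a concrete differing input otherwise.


Evaluate both at base=3, step=2.
calc: scale = 3; (min(abs(scale), (scale * base)) == (step * scale)) -> false; return 3
calc_v2: scale = 3; (min(abs(scale), (scale * base)) <= (step * scale)) -> true; scale = -6; return 1
3 against 1: the behavior changed.
verdict: not equivalent; witness: base=3, step=2


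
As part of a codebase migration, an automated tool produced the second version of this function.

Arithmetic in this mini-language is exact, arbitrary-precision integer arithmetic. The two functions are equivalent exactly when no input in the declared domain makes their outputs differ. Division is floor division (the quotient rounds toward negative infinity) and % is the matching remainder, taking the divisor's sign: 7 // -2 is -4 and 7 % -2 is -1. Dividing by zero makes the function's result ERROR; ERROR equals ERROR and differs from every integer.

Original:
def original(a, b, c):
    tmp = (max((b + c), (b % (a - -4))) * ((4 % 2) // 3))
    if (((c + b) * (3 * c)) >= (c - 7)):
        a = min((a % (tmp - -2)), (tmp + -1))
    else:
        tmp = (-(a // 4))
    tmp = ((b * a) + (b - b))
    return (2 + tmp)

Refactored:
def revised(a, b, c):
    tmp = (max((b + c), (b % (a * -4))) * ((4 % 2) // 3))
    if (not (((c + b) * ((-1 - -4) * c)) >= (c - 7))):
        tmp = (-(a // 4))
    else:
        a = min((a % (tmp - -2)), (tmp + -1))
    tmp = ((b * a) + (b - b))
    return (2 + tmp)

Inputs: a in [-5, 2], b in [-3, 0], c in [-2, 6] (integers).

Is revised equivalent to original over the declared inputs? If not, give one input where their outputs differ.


a=-4, b=-3, c=-2 yields ERROR from original but 5 from revised.
verdict: not equivalent; witness: a=-4, b=-3, c=-2


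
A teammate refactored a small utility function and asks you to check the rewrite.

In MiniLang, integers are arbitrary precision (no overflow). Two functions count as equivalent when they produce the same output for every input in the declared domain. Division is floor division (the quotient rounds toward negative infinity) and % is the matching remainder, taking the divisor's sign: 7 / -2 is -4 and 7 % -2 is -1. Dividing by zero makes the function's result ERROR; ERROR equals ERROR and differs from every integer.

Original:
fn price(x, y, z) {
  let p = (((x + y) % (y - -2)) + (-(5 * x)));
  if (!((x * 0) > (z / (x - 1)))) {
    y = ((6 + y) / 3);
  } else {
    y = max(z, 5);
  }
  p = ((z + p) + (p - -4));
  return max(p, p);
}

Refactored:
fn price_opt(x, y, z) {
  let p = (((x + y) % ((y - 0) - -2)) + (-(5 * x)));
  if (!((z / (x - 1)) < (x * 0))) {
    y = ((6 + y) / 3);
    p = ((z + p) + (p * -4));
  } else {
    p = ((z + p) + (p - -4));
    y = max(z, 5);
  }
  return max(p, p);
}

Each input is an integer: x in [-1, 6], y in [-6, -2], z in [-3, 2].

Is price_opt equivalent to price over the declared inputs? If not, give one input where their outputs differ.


The rewrite breaks on x=-1, y=-6, z=-3, where the results are 5 and -9.
price: p becomes 2; next (!((x * 0) > (z / (x - 1)))) evaluates to true; next y becomes 0; next p becomes 5; next final value 5
price_opt: p becomes 2; next (!((z / (x - 1)) < (x * 0))) evaluates to true; next y becomes 0; next p becomes -9; next final value -9
verdict: not equivalent; witness: x=-1, y=-6, z=-3


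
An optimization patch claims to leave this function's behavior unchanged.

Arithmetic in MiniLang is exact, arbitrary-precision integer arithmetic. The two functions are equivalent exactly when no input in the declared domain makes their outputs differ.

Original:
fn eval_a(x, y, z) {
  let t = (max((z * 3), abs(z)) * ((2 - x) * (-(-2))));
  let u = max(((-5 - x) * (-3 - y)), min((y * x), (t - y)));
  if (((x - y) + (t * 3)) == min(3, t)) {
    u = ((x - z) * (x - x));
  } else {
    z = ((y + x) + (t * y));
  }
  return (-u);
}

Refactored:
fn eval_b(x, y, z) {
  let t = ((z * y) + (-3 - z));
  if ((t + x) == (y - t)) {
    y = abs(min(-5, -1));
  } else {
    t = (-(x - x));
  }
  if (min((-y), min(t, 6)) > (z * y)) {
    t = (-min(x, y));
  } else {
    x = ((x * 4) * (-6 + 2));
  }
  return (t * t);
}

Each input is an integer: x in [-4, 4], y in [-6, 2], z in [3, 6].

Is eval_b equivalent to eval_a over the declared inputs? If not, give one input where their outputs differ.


The rewrite breaks on x=-4, y=-6, z=3, where the results are -24 and 36.
eval_a: t=108, then u=24, then (((x - y) + (t * 3)) == min(3, t)) is false, then z=-658, then returns -24
eval_b: t=-24, then ((t + x) == (y - t)) is false, then t=0, then (min((-y), min(t, 6)) > (z * y)) is true, then t=6, then returns 36
verdict: not equivalent; witness: x=-4, y=-6, z=3


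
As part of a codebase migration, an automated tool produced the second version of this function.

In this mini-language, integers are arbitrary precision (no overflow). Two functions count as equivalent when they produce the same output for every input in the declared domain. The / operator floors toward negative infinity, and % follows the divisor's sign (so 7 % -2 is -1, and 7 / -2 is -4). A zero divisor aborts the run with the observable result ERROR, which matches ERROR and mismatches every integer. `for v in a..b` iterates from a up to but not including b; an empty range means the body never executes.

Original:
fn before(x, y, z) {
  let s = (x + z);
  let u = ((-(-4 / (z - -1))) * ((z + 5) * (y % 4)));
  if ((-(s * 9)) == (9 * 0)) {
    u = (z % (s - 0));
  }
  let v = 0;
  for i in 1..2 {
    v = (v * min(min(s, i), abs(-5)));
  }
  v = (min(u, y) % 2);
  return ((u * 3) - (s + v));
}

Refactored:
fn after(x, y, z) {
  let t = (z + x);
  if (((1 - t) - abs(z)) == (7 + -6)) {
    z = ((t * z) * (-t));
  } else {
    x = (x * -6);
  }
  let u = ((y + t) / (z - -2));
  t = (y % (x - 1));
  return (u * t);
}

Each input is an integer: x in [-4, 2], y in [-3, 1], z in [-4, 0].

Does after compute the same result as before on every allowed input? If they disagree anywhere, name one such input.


x=-4, y=-3, z=-4 yields 4 from before but 100 from after.
verdict: not equivalent; witness: x=-4, y=-3, z=-4


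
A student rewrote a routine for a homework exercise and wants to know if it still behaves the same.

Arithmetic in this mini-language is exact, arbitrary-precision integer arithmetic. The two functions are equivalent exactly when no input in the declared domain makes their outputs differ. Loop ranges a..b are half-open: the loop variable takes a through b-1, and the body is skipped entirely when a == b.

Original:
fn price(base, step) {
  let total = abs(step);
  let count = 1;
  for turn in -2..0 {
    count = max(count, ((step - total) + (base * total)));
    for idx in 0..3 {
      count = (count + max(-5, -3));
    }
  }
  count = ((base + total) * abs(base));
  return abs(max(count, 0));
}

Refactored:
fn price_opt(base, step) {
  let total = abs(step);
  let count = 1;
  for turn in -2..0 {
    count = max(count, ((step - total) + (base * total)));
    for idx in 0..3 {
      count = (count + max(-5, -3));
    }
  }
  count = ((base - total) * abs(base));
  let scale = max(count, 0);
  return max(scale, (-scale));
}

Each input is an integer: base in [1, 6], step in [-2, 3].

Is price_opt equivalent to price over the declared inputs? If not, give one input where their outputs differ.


Consider the input base=1, step=-2.
price: total becomes 2; next count becomes 1; next at turn=-2:; next count becomes 1; next at idx=0:; next count becomes -2; next at idx=1:; next count becomes -5; next at idx=2:; next count becomes -8; next at turn=-1:; next count becomes -2; next at idx=0:; next count becomes -5; next at idx=1:; next count becomes -8; next at idx=2:; next count becomes -11; next count becomes 3; next final value 3
price_opt: total becomes 2; next count becomes 1; next at turn=-2:; next count becomes 1; next at idx=0:; next count becomes -2; next at idx=1:; next count becomes -5; next at idx=2:; next count becomes -8; next at turn=-1:; next count becomes -2; next at idx=0:; next count becomes -5; next at idx=1:; next count becomes -8; next at idx=2:; next count becomes -11; next count becomes -1; next scale becomes 0; next final value 0
3 and 0 differ, so these are not the same function on this domain.
verdict: not equivalent; witness: base=1, step=-2


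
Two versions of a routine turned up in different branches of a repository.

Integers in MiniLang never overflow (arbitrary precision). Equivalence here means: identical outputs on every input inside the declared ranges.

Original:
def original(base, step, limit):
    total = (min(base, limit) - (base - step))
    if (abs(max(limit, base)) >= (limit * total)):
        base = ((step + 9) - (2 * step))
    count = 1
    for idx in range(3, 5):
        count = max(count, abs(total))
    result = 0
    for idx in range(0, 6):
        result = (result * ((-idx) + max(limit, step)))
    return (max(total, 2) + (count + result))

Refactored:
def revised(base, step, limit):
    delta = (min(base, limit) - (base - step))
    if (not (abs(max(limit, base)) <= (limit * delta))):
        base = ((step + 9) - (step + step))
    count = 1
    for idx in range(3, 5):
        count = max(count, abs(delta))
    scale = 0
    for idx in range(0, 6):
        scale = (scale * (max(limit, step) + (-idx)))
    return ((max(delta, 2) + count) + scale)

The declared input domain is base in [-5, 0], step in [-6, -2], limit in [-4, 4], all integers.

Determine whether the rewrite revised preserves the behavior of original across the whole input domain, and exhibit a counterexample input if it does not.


Equivalent. There is a behavioral-looking edit here, yet the outcome never shifts on this domain.
Every one of the 270 inputs gives matching results.
Spot check at base=0, step=-6, limit=-4 — original: total = -10; (abs(max(limit, base)) >= (limit * total)) -> false; count = 1; [idx=3]; count = 10; [idx=4]; count = 10; result = 0; [idx=0]; result = 0; [idx=1]; result = 0; [idx=2]; result = 0; [idx=3]; result = 0; [idx=4]; result = 0; [idx=5]; result = 0; return 12. revised: delta = -10; (not (abs(max(limit, base)) <= (limit * delta))) -> false; count = 1; [idx=3]; count = 10; [idx=4]; count = 10; scale = 0; [idx=0]; scale = 0; [idx=1]; scale = 0; [idx=2]; scale = 0; [idx=3]; scale = 0; [idx=4]; scale = 0; [idx=5]; scale = 0; return 12. Both give 12.
verdict: equivalent


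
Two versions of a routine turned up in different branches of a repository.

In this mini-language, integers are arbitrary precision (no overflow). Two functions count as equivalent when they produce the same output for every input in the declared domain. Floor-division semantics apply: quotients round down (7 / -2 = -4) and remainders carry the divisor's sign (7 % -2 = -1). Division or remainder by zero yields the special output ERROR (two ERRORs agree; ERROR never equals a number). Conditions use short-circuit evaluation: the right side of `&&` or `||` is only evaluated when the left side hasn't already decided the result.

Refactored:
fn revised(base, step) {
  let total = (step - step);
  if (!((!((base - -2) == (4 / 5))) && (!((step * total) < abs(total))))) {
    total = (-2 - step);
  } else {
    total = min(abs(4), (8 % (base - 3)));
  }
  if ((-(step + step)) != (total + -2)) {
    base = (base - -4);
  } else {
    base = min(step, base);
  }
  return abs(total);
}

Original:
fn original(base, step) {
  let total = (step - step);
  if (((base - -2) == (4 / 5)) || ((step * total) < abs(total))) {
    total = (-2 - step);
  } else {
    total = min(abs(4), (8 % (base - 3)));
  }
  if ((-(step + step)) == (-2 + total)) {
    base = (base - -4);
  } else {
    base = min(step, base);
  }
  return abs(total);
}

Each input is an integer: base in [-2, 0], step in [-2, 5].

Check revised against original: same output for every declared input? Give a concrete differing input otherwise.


Equivalent. The suspicious-looking change has no observable effect anywhere in the declared ranges.
Checked all 24 inputs in the declared domain: the outputs agree on every one.
Spot check at base=-2, step=-2 — original: total := 0 | (((base - -2) == (4 / 5)) || ((step * total) < abs(total))): true | total := 0 | ((-(step + step)) == (-2 + total)): false | base := -2 | result 0. revised: total := 0 | (!((!((base - -2) == (4 / 5))) && (!((step * total) < abs(total))))): true | total := 0 | ((-(step + step)) != (total + -2)): true | base := 2 | result 0. Both give 0.
verdict: equivalent


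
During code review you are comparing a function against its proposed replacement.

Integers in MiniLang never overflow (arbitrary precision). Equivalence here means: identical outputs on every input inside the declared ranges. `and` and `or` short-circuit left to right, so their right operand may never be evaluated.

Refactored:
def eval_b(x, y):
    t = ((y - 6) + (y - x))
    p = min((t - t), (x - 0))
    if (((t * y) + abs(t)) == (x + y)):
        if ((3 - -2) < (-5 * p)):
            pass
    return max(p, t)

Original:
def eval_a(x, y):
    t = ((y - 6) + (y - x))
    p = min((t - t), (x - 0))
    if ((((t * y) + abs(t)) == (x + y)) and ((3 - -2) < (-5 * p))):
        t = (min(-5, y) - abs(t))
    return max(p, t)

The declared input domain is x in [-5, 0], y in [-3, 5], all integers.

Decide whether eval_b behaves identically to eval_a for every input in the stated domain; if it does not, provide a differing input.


Take x=-2, y=2.
eval_a: t = 0; p = -2; ((((t * y) + abs(t)) == (x + y)) and ((3 - -2) < (-5 * p))) -> true; t = -5; return -2
eval_b: t = 0; p = -2; (((t * y) + abs(t)) == (x + y)) -> true; ((3 - -2) < (-5 * p)) -> true; return 0
-2 vs 0 — the two versions disagree here.
verdict: not equivalent; witness: x=-2, y=2


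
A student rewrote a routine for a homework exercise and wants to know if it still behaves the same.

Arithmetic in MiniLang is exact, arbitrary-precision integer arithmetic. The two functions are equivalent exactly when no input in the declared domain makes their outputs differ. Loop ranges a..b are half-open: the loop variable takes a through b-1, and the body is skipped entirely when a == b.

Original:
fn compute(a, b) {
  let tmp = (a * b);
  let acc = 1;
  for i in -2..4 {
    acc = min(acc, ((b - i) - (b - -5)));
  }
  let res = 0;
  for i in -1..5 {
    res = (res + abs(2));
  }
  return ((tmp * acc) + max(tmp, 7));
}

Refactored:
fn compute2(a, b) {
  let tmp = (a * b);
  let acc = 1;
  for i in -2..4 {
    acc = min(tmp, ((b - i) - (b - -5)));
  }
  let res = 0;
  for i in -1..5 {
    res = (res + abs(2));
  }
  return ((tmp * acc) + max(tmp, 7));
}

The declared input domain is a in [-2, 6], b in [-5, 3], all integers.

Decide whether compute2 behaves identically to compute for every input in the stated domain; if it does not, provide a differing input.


Not equivalent: a=2, b=-5 separates them (87 vs 107).
compute: tmp := -10 | acc := 1 | iter i=-2: | acc := -3 | iter i=-1: | acc := -4 | iter i=0: | acc := -5 | iter i=1: | acc := -6 | iter i=2: | acc := -7 | iter i=3: | acc := -8 | res := 0 | iter i=-1: | res := 2 | iter i=0: | res := 4 | iter i=1: | res := 6 | iter i=2: | res := 8 | iter i=3: | res := 10 | iter i=4: | res := 12 | result 87
compute2: tmp := -10 | acc := 1 | iter i=-2: | acc := -10 | iter i=-1: | acc := -10 | iter i=0: | acc := -10 | iter i=1: | acc := -10 | iter i=2: | acc := -10 | iter i=3: | acc := -10 | res := 0 | iter i=-1: | res := 2 | iter i=0: | res := 4 | iter i=1: | res := 6 | iter i=2: | res := 8 | iter i=3: | res := 10 | iter i=4: | res := 12 | result 107
verdict: not equivalent; witness: a=2, b=-5
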